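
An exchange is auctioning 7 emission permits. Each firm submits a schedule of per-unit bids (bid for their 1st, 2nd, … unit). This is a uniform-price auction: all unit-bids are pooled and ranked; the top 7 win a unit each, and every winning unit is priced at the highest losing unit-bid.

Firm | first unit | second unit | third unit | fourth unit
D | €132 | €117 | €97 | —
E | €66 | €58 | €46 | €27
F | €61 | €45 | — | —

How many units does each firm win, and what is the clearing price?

D 3, E 3, F 1; clearing price €45

Pooled unit-bids ranked (top 7): 132 (D-1), 117 (D-2), 97 (D-3), 66 (E-1), 61 (F-1), 58 (E-2), 46 (E-3)
The (k+1)-th unit-bid is €45.
Allocation: D 3, E 3, F 1.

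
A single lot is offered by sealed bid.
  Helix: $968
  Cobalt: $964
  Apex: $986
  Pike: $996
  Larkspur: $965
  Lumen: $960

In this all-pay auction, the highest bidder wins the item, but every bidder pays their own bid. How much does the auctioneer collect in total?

Total revenue: $5,839

Sorting bids: 996 (Pike) > 986 (Apex) > 968 (Helix) > 965 (Larkspur) > 964 (Cobalt) > 960 (Lumen)
Pike wins with the top bid; all bids are sunk regardless.
Every bidder forfeits their bid regardless of winning.
Revenue = 968 + 964 + 986 + 996 + 965 + 960 = $5,839.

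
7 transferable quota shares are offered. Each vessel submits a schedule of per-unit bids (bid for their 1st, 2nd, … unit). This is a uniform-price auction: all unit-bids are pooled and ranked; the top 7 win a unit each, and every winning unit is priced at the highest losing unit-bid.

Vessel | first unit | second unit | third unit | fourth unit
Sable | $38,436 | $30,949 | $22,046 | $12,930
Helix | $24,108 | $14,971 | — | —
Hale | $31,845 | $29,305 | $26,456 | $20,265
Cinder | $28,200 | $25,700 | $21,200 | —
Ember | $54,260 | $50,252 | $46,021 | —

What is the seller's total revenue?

Total revenue: $197,400

Merging the schedules and taking the best 7: 54,260 (Ember-1), 50,252 (Ember-2), 46,021 (Ember-3), 38,436 (Sable-1), 31,845 (Hale-1), 30,949 (Sable-2), 29,305 (Hale-2)
First bid not allocated: $28,200.
Allocation: Ember 3, Hale 2, Sable 2. Every unit priced at $28,200.
Revenue = 7 × 28,200 = $197,400.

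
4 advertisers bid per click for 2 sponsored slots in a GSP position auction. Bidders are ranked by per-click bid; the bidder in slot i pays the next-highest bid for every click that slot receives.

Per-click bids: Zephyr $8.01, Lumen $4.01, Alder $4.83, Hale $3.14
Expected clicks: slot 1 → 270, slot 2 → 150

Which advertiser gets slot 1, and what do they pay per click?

Ranked by bid: $8.01 (Zephyr) > $4.83 (Alder) > $4.01 (Lumen) > …
Slot 1 goes to the first-ranked bidder, Zephyr, who pays the next bid down: $4.83/click.

Zephyr; $4.83 per click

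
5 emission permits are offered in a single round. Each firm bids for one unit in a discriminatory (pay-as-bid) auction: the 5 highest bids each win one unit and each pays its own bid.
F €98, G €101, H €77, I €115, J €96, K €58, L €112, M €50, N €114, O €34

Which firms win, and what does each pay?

I €115, N €114, L €112, G €101, F €98

Bids ranked high→low: 115 (I), 114 (N), 112 (L), 101 (G), 98 (F), 96 (J), 77 (H), …
Top 5: I, N, L, G, F.
Each winner pays its own bid: I €115, N €114, L €112, G €101, F €98.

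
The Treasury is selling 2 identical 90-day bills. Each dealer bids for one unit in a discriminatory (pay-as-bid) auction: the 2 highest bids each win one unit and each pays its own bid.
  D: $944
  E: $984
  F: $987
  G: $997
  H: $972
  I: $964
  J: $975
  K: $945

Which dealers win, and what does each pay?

G $997, F $987

Ordering the bids: 997 (G), 987 (F), 984 (E), 975 (J), …
The 2 highest are G, F.
Each winner pays its own bid: G $997, F $987.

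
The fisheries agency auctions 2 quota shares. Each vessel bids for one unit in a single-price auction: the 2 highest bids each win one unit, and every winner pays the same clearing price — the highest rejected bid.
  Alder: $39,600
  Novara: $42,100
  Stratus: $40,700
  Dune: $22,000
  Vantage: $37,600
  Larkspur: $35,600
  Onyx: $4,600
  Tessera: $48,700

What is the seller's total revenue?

Bids ranked high→low: 48,700 (Tessera), 42,100 (Novara), 40,700 (Stratus), 39,600 (Alder), …
Winners (2 units): Tessera, Novara.
First losing bid is Stratus's $40,700, which sets the uniform price.
Total revenue = 2 × $40,700 = $81,400.

Total revenue: $81,400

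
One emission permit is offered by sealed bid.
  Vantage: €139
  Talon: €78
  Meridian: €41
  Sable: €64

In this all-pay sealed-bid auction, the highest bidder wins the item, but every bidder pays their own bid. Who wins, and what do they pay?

Sorting bids: 139 (Vantage) > 78 (Talon) > 64 (Sable) > 41 (Meridian)
Vantage is highest and takes the item; every bidder forfeits their bid.

Vantage pays €139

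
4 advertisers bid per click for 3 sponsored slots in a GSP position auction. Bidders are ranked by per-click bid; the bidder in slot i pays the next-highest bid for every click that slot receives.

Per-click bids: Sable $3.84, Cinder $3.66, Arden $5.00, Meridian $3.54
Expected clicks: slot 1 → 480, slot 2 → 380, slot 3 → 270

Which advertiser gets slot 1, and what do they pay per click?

Per-click bids in order: $5.00 (Arden) > $3.84 (Sable) > $3.66 (Cinder) > $3.54 (Meridian)
Slot 1 goes to the first-ranked bidder, Arden, who pays the next bid down: $3.84/click.

Arden; $3.84 per click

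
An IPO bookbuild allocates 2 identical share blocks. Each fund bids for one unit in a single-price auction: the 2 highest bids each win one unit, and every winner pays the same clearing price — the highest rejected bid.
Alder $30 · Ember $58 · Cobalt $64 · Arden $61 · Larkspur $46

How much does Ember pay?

Ember pays $0

Sorting: 64 (Cobalt), 61 (Arden), 58 (Ember), 46 (Larkspur), …
Winners (2 units): Cobalt, Arden.
Highest unsuccessful bid: $58 → clearing price.
Ember does not win → pays $0.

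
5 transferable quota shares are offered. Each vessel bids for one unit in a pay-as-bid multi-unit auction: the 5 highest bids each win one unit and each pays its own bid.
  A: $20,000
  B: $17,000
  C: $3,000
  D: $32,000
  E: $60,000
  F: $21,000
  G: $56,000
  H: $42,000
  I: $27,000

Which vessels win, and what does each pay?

E $60,000, G $56,000, H $42,000, D $32,000, I $27,000

Ordering the bids: 60,000 (E), 56,000 (G), 42,000 (H), 32,000 (D), 27,000 (I), 21,000 (F), 20,000 (A), …
Winners (5 units): E, G, H, D, I.
Each winner pays its own bid: E $60,000, G $56,000, H $42,000, D $32,000, I $27,000.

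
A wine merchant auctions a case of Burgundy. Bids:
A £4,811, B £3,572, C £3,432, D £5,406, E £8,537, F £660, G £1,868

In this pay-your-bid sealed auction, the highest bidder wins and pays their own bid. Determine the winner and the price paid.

Bids ranked: 8,537 (E) > 5,406 (D) > 4,811 (A) > 3,572 (B) > 3,432 (C) > 1,868 (G) > …
E is highest → pays own bid, £8,537.

E pays £8,537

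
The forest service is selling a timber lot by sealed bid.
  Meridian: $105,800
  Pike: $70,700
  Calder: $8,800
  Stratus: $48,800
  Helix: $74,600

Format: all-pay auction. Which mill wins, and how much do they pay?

Meridian pays $105,800

Sorting bids: 105,800 (Meridian) > 74,600 (Helix) > 70,700 (Pike) > 48,800 (Stratus) > 8,800 (Calder)
Meridian wins with the top bid; all bids are sunk regardless.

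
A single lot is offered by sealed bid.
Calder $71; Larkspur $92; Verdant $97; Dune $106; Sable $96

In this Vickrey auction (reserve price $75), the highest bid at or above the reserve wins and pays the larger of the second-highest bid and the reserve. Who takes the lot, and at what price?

Dune pays $97

Sorting bids: 106 (Dune) > 97 (Verdant) > 96 (Sable) > 92 (Larkspur) > 71 (Calder)
Highest eligible bid: Dune at $106.
max(second-highest $97, reserve $75) = $97; the reserve does not bind.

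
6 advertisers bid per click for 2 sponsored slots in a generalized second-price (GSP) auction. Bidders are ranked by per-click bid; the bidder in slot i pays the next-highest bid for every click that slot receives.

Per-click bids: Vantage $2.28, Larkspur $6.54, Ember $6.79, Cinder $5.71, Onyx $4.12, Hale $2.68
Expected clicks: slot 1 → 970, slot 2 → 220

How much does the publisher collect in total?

Total revenue: $7600.00

Ranked by bid: $6.79 (Ember) > $6.54 (Larkspur) > $5.71 (Cinder) > …
Slot 1: Ember pays $6.54 × 970 = $6343.80
Slot 2: Larkspur pays $5.71 × 220 = $1256.20
Total = $7600.00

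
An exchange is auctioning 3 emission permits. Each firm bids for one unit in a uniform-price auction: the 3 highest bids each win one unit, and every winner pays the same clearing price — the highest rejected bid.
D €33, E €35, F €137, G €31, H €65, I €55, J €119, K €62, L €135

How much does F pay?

F pays €65

Bids ranked high→low: 137 (F), 135 (L), 119 (J), 65 (H), 62 (K), …
The 3 highest are F, L, J.
Clearing price = highest rejected bid = €65.
F wins → pays €65.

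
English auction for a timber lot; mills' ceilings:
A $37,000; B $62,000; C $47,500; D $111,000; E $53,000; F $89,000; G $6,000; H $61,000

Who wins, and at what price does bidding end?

Sorting limits: 111,000 (D) > 89,000 (F) > 62,000 (B) > 61,000 (H) > 53,000 (E) > 47,500 (C) > …
F is the last rival to drop out, at $89,000; D remains and wins at that price.

D wins at $89,000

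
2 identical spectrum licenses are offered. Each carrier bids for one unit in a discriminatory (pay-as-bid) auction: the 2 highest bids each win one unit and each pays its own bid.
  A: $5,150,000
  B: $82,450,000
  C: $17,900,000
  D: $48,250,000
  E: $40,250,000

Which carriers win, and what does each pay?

Bids ranked high→low: 82,450,000 (B), 48,250,000 (D), 40,250,000 (E), 17,900,000 (C), …
Top 2: B, D.
Each winner pays its own bid: B $82,450,000, D $48,250,000.

B $82,450,000, D $48,250,000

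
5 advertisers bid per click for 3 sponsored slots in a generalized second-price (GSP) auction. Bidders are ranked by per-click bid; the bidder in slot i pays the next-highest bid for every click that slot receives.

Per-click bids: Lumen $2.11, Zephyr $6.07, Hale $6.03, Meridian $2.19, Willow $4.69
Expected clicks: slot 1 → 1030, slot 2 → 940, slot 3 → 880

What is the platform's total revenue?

Total revenue: $12546.70

Sorting advertisers: $6.07 (Zephyr) > $6.03 (Hale) > $4.69 (Willow) > $2.19 (Meridian) > …
Slot 1: Zephyr pays $6.03 × 1030 = $6210.90
Slot 2: Hale pays $4.69 × 940 = $4408.60
Slot 3: Willow pays $2.19 × 880 = $1927.20
Total = $12546.70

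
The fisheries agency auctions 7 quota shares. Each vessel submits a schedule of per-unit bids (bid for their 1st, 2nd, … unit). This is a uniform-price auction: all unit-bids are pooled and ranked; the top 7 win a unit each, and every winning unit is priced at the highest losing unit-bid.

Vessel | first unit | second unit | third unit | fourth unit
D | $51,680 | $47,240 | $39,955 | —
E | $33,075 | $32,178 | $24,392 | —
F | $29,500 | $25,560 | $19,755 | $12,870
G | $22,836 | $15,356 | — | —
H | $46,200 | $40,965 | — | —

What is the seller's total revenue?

All unit-bids, highest first — top 7: 51,680 (D-1), 47,240 (D-2), 46,200 (H-1), 40,965 (H-2), 39,955 (D-3), 33,075 (E-1), 32,178 (E-2)
First bid not allocated: $29,500.
Allocation: D 3, E 2, H 2. Every unit priced at $29,500.
Revenue = 7 × 29,500 = $206,500.

Total revenue: $206,500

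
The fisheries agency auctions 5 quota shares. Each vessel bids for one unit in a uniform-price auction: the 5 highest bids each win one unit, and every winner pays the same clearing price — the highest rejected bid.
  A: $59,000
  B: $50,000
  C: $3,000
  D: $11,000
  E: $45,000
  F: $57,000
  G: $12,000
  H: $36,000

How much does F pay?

Bids ranked high→low: 59,000 (A), 57,000 (F), 50,000 (B), 45,000 (E), 36,000 (H), 12,000 (G), 11,000 (D), …
The 5 highest are A, F, B, E, H.
Clearing price = highest rejected bid = $12,000.
F wins → pays $12,000.

F pays $12,000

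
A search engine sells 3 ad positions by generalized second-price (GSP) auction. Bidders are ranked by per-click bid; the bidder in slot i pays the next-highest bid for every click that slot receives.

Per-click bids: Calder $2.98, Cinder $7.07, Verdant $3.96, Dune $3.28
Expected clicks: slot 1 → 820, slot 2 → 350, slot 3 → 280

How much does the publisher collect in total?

Total revenue: $5229.60

Sorting advertisers: $7.07 (Cinder) > $3.96 (Verdant) > $3.28 (Dune) > $2.98 (Calder)
Slot 1: Cinder pays $3.96 × 820 = $3247.20
Slot 2: Verdant pays $3.28 × 350 = $1148.00
Slot 3: Dune pays $2.98 × 280 = $834.40
Total = $5229.60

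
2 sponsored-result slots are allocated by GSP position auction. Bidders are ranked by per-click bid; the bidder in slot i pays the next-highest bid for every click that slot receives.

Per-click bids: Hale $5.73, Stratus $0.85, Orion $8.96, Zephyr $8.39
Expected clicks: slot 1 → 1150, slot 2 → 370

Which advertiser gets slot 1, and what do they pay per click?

Ranked by bid: $8.96 (Orion) > $8.39 (Zephyr) > $5.73 (Hale) > …
Slot 1 goes to the first-ranked bidder, Orion, who pays the next bid down: $8.39/click.

Orion; $8.39 per click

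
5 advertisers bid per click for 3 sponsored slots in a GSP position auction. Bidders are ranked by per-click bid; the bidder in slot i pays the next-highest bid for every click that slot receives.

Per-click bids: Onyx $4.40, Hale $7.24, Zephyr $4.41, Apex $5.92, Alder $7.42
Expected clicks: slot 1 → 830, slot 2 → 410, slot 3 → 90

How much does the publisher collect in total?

Total revenue: $8833.30

Ranked by bid: $7.42 (Alder) > $7.24 (Hale) > $5.92 (Apex) > $4.41 (Zephyr) > …
Slot 1: Alder pays $7.24 × 830 = $6009.20
Slot 2: Hale pays $5.92 × 410 = $2427.20
Slot 3: Apex pays $4.41 × 90 = $396.90
Total = $8833.30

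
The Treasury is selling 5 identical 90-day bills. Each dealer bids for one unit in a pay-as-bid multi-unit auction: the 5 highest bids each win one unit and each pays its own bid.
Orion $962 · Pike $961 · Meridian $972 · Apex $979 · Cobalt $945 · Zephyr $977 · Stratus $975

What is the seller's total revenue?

Total revenue: $4,865

Sorting: 979 (Apex), 977 (Zephyr), 975 (Stratus), 972 (Meridian), 962 (Orion), 961 (Pike), 945 (Cobalt)
Top 5: Apex, Zephyr, Stratus, Meridian, Orion.
Total revenue = 979 + 977 + 975 + 972 + 962 = $4,865.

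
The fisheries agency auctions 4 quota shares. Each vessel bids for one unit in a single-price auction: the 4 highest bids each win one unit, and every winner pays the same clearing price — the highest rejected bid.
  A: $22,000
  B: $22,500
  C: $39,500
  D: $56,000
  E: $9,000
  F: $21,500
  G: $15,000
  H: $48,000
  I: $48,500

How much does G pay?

Sorting: 56,000 (D), 48,500 (I), 48,000 (H), 39,500 (C), 22,500 (B), 22,000 (A), …
Top 4: D, I, H, C.
First losing bid is B's $22,500, which sets the uniform price.
G does not win → pays $0.

G pays $0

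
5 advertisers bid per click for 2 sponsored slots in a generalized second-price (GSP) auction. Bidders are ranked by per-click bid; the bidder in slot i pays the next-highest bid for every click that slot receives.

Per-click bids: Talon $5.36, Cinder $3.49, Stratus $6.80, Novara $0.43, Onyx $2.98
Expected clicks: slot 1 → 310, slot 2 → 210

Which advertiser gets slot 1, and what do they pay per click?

Stratus; $5.36 per click

Per-click bids in order: $6.80 (Stratus) > $5.36 (Talon) > $3.49 (Cinder) > …
Slot 1 goes to the first-ranked bidder, Stratus, who pays the next bid down: $5.36/click.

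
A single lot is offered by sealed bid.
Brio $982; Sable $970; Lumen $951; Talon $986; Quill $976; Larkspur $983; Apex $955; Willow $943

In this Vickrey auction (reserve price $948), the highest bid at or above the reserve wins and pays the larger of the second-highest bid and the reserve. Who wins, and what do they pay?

Vickrey auction (reserve price $948): the highest bid at or above the reserve wins and pays the larger of the second-highest bid and the reserve.
Bids in order: 986 (Talon) > 983 (Larkspur) > 982 (Brio) > 976 (Quill) > 970 (Sable) > 955 (Apex) > …
Talon has the top bid at or above the reserve ($986).
Second-highest bid $983 exceeds the reserve $948 → payment $983.

Talon pays $983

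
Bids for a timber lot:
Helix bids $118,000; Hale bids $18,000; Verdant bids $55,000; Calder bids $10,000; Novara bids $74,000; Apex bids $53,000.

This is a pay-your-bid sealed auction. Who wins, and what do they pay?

Helix pays $118,000

Bids ranked: 118,000 (Helix) > 74,000 (Novara) > 55,000 (Verdant) > 53,000 (Apex) > 18,000 (Hale) > 10,000 (Calder)
First-price: Helix pays what they bid, $118,000.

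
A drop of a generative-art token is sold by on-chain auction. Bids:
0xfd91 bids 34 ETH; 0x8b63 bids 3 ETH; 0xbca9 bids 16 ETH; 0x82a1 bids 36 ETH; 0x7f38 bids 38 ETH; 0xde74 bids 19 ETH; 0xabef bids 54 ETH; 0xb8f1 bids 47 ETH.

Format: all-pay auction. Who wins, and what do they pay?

Rule: the highest bidder wins the item, but every bidder pays their own bid.
Bids ranked: 54 (0xabef) > 47 (0xb8f1) > 38 (0x7f38) > 36 (0x82a1) > 34 (0xfd91) > 19 (0xde74) > …
0xabef wins with the top bid; all bids are sunk regardless.

0xabef pays 54 ETH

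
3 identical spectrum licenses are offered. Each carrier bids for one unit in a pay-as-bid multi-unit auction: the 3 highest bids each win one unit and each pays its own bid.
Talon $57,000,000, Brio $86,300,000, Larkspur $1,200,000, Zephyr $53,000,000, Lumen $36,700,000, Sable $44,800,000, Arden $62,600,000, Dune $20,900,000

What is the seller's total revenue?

Total revenue: $205,900,000

Bids ranked high→low: 86,300,000 (Brio), 62,600,000 (Arden), 57,000,000 (Talon), 53,000,000 (Zephyr), 44,800,000 (Sable), …
Winners (3 units): Brio, Arden, Talon.
Total revenue = 86,300,000 + 62,600,000 + 57,000,000 = $205,900,000.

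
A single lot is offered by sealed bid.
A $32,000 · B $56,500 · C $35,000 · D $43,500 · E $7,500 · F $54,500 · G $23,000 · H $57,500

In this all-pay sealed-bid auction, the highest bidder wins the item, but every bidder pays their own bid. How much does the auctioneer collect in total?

Bids in order: 57,500 (H) > 56,500 (B) > 54,500 (F) > 43,500 (D) > 35,000 (C) > 32,000 (A) > …
Every bidder forfeits their bid regardless of winning.
Revenue = 32,000 + 56,500 + 35,000 + 43,500 + 7,500 + 54,500 + 23,000 + 57,500 = $309,500.

Total revenue: $309,500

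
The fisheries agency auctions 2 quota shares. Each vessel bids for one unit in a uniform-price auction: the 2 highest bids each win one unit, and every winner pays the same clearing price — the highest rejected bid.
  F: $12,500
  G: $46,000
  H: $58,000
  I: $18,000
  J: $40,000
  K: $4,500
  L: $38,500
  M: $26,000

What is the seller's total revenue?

Total revenue: $80,000

Sorting: 58,000 (H), 46,000 (G), 40,000 (J), 38,500 (L), …
Top 2: H, G.
Clearing price = highest rejected bid = $40,000.
Total revenue = 2 × $40,000 = $80,000.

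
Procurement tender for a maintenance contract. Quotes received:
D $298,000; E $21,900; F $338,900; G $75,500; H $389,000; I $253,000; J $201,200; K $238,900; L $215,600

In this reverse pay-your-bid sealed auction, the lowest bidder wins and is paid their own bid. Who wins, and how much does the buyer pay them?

E is paid $21,900

Bids in order: 21,900 (E) < 75,500 (G) < 201,200 (J) < 215,600 (L) < 238,900 (K) < 253,000 (I) < …
First-price: E is paid what they bid, $21,900.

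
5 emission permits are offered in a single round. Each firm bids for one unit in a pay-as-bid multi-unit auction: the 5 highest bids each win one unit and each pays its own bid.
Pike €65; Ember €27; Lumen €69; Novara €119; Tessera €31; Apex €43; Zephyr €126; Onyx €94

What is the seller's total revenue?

Bids ranked high→low: 126 (Zephyr), 119 (Novara), 94 (Onyx), 69 (Lumen), 65 (Pike), 43 (Apex), 31 (Tessera), …
The 5 highest are Zephyr, Novara, Onyx, Lumen, Pike.
Total revenue = 126 + 119 + 94 + 69 + 65 = €473.

Total revenue: €473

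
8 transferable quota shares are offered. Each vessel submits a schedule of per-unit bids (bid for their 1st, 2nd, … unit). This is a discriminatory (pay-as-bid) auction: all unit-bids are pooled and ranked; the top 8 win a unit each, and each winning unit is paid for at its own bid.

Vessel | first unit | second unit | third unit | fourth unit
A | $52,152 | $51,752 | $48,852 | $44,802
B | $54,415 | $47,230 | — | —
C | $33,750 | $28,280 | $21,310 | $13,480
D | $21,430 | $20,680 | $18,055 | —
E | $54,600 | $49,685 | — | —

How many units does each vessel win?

All unit-bids, highest first — top 8: 54,600 (E-1), 54,415 (B-1), 52,152 (A-1), 51,752 (A-2), 49,685 (E-2), 48,852 (A-3), 47,230 (B-2), 44,802 (A-4)
Next rejected bid: $33,750 (not a price — pay-as-bid).
Allocation: A 4, B 2, E 2.

A 4, B 2, E 2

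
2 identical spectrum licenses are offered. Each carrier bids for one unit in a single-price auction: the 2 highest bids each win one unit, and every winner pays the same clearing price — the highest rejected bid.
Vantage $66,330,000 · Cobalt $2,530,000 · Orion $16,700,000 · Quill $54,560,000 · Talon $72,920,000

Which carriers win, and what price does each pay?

Sorting: 72,920,000 (Talon), 66,330,000 (Vantage), 54,560,000 (Quill), 16,700,000 (Orion), …
The 2 highest are Talon, Vantage.
First losing bid is Quill's $54,560,000, which sets the uniform price.

Talon, Vantage; each pays $54,560,000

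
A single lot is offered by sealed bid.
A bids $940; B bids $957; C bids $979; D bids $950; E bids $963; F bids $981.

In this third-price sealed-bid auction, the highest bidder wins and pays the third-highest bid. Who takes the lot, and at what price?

Bids ranked: 981 (F) > 979 (C) > 963 (E) > 957 (B) > 950 (D) > 940 (A)
F is highest; pays the third-highest bid, $963.

F pays $963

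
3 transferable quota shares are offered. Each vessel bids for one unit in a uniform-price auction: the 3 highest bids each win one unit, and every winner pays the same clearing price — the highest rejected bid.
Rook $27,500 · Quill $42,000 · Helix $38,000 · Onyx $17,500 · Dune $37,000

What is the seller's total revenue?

Bids ranked high→low: 42,000 (Quill), 38,000 (Helix), 37,000 (Dune), 27,500 (Rook), 17,500 (Onyx)
Top 3: Quill, Helix, Dune.
Highest unsuccessful bid: $27,500 → clearing price.
Total revenue = 3 × $27,500 = $82,500.

Total revenue: $82,500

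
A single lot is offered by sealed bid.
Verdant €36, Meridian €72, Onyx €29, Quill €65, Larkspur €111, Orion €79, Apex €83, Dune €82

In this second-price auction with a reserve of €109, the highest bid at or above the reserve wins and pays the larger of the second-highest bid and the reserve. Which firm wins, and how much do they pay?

Bids in order: 111 (Larkspur) > 83 (Apex) > 82 (Dune) > 79 (Orion) > 72 (Meridian) > 65 (Quill) > …
Highest eligible bid: Larkspur at €111.
max(second-highest €83, reserve €109) = €109.

Larkspur pays €109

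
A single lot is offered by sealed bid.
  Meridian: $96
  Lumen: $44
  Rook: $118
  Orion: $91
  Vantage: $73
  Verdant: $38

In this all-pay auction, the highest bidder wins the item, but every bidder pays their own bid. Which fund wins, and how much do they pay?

Bids in order: 118 (Rook) > 96 (Meridian) > 91 (Orion) > 73 (Vantage) > 44 (Lumen) > 38 (Verdant)
Rook wins with the top bid; all bids are sunk regardless.

Rook pays $118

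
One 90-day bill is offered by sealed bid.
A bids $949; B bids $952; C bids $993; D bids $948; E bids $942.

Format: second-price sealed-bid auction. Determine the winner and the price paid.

Second-price sealed-bid auction: the highest bidder wins and pays the second-highest bid.
Sorting bids: 993 (C) > 952 (B) > 949 (A) > 948 (D) > 942 (E)
Second-price: C pays B's bid of $952.

C pays $952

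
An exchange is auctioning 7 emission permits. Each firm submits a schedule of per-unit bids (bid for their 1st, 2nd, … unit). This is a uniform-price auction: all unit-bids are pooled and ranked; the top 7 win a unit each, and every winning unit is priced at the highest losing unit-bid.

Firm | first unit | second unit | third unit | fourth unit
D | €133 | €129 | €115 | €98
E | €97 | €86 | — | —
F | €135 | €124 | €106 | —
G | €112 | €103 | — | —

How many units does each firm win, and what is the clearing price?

D 3, F 3, G 1; clearing price €103

All unit-bids, highest first — top 7: 135 (F-1), 133 (D-1), 129 (D-2), 124 (F-2), 115 (D-3), 112 (G-1), 106 (F-3)
The (k+1)-th unit-bid is €103.
Allocation: D 3, F 3, G 1.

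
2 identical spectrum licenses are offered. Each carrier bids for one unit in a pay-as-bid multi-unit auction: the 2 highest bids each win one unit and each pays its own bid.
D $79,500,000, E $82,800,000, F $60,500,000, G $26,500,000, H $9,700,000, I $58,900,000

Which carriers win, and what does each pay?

Ordering the bids: 82,800,000 (E), 79,500,000 (D), 60,500,000 (F), 58,900,000 (I), …
The 2 highest are E, D.
Each winner pays its own bid: E $82,800,000, D $79,500,000.

E $82,800,000, D $79,500,000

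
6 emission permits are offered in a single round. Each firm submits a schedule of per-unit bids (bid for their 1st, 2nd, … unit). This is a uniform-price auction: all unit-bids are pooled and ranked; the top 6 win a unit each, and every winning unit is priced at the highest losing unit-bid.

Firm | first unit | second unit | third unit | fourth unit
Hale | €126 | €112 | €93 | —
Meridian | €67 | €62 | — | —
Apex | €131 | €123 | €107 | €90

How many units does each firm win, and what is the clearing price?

Apex 3, Hale 3; clearing price €90

All unit-bids, highest first — top 6: 131 (Apex-1), 126 (Hale-1), 123 (Apex-2), 112 (Hale-2), 107 (Apex-3), 93 (Hale-3)
Highest rejected unit-bid = €90.
Allocation: Apex 3, Hale 3.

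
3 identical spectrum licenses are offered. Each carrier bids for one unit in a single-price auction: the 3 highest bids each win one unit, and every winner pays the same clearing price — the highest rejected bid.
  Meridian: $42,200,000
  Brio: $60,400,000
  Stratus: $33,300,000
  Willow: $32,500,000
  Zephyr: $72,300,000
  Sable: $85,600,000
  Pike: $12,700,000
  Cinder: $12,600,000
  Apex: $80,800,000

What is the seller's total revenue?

Total revenue: $181,200,000

Bids ranked high→low: 85,600,000 (Sable), 80,800,000 (Apex), 72,300,000 (Zephyr), 60,400,000 (Brio), 42,200,000 (Meridian), …
Top 3: Sable, Apex, Zephyr.
Clearing price = highest rejected bid = $60,400,000.
Total revenue = 3 × $60,400,000 = $181,200,000.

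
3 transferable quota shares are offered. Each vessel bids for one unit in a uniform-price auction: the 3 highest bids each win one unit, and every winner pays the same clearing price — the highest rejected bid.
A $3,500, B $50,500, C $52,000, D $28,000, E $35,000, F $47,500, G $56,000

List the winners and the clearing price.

Sorting: 56,000 (G), 52,000 (C), 50,500 (B), 47,500 (F), 35,000 (E), …
Winners (3 units): G, C, B.
Clearing price = highest rejected bid = $47,500.

G, C, B; each pays $47,500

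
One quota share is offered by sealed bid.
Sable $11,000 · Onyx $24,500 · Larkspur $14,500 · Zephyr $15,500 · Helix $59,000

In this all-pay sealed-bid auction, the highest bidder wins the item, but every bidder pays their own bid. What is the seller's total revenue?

All-pay sealed-bid auction: the highest bidder wins the item, but every bidder pays their own bid.
Bids in order: 59,000 (Helix) > 24,500 (Onyx) > 15,500 (Zephyr) > 14,500 (Larkspur) > 11,000 (Sable)
Every bidder forfeits their bid regardless of winning.
Revenue = 11,000 + 24,500 + 14,500 + 15,500 + 59,000 = $124,500.

Total revenue: $124,500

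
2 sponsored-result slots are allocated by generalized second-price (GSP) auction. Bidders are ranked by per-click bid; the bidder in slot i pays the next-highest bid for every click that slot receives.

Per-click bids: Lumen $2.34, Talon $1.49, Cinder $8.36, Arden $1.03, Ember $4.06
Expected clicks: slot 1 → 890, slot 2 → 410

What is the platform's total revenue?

Per-click bids in order: $8.36 (Cinder) > $4.06 (Ember) > $2.34 (Lumen) > …
Slot 1: Cinder pays $4.06 × 890 = $3613.40
Slot 2: Ember pays $2.34 × 410 = $959.40
Total = $4572.80

Total revenue: $4572.80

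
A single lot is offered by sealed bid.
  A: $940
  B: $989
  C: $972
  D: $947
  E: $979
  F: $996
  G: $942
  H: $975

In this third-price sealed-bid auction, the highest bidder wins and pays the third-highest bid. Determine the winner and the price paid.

F pays $979

Sorting bids: 996 (F) > 989 (B) > 979 (E) > 975 (H) > 972 (C) > 947 (D) > …
F is highest; pays the third-highest bid, $979.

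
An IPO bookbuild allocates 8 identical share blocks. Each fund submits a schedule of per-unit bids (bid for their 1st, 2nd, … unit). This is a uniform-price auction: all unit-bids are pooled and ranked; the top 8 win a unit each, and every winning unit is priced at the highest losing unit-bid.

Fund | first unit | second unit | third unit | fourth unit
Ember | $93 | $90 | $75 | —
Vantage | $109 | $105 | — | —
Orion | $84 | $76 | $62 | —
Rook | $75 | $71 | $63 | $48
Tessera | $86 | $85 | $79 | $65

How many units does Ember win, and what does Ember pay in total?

Ember: 2 units, pays $152

Pooled unit-bids ranked (top 8): 109 (Vantage-1), 105 (Vantage-2), 93 (Ember-1), 90 (Ember-2), 86 (Tessera-1), 85 (Tessera-2), 84 (Orion-1), 79 (Tessera-3)
First bid not allocated: $76.
Ember wins 2 unit(s) at $76 each.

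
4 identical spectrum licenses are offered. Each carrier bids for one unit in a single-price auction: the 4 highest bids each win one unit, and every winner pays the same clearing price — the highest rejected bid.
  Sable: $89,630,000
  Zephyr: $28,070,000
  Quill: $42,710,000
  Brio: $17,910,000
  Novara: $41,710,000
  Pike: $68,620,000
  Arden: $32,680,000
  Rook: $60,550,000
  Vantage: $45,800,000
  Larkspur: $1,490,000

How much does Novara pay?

Novara pays $0

Ordering the bids: 89,630,000 (Sable), 68,620,000 (Pike), 60,550,000 (Rook), 45,800,000 (Vantage), 42,710,000 (Quill), 41,710,000 (Novara), …
Winners (4 units): Sable, Pike, Rook, Vantage.
Highest unsuccessful bid: $42,710,000 → clearing price.
Novara does not win → pays $0.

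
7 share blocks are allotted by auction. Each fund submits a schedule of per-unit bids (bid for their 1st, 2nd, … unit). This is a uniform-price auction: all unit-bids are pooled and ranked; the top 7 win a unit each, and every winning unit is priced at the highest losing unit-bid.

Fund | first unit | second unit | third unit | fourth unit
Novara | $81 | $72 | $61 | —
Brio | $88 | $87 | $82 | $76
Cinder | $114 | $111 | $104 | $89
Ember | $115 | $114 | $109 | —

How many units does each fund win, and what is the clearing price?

Cinder 4, Ember 3; clearing price $88

All unit-bids, highest first — top 7: 115 (Ember-1), 114 (Cinder-1), 114 (Ember-2), 111 (Cinder-2), 109 (Ember-3), 104 (Cinder-3), 89 (Cinder-4)
Highest rejected unit-bid = $88.
Allocation: Cinder 4, Ember 3.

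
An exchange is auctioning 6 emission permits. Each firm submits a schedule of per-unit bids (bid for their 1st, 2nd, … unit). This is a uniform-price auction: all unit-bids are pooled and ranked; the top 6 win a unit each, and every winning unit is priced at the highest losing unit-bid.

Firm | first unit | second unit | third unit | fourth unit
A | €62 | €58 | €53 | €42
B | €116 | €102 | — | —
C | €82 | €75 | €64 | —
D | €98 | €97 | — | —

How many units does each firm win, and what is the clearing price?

Pooled unit-bids ranked (top 6): 116 (B-1), 102 (B-2), 98 (D-1), 97 (D-2), 82 (C-1), 75 (C-2)
The (k+1)-th unit-bid is €64.
Allocation: B 2, C 2, D 2.

B 2, C 2, D 2; clearing price €64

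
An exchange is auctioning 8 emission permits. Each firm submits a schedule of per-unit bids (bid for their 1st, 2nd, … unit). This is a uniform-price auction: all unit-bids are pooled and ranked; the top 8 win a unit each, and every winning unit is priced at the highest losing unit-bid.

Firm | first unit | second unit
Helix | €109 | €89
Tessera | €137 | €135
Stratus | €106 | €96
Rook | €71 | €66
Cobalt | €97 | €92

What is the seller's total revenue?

Total revenue: €568

Merging the schedules and taking the best 8: 137 (Tessera-1), 135 (Tessera-2), 109 (Helix-1), 106 (Stratus-1), 97 (Cobalt-1), 96 (Stratus-2), 92 (Cobalt-2), 89 (Helix-2)
Highest rejected unit-bid = €71.
Allocation: Cobalt 2, Helix 2, Stratus 2, Tessera 2. Every unit priced at €71.
Revenue = 8 × 71 = €568.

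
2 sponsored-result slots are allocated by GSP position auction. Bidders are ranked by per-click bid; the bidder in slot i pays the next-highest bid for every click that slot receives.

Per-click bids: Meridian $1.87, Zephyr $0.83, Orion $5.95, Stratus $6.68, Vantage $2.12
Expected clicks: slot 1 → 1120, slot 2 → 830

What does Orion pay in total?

Orion pays $1759.60

Sorting advertisers: $6.68 (Stratus) > $5.95 (Orion) > $2.12 (Vantage) > …
Orion holds slot 2 → pays next bid $2.12 × 830 clicks = $1759.60.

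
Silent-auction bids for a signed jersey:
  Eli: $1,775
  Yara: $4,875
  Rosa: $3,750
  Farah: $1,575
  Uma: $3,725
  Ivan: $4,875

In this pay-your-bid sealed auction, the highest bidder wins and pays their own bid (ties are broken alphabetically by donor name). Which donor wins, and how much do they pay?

Bids ranked: 4,875 (Ivan) > 4,875 (Yara) > 3,750 (Rosa) > 3,725 (Uma) > 1,775 (Eli) > 1,575 (Farah)
Tie at $4,875 → Ivan wins by tie-break.
First-price: Ivan pays what they bid, $4,875.

Ivan pays $4,875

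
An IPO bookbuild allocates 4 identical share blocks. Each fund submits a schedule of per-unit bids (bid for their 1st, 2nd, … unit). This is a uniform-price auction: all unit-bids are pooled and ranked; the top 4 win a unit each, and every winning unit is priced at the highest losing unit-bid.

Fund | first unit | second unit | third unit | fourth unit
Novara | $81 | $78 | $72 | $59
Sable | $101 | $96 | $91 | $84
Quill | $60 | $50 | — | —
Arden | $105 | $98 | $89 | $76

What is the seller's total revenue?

Pooled unit-bids ranked (top 4): 105 (Arden-1), 101 (Sable-1), 98 (Arden-2), 96 (Sable-2)
Highest rejected unit-bid = $91.
Allocation: Arden 2, Sable 2. Every unit priced at $91.
Revenue = 4 × 91 = $364.

Total revenue: $364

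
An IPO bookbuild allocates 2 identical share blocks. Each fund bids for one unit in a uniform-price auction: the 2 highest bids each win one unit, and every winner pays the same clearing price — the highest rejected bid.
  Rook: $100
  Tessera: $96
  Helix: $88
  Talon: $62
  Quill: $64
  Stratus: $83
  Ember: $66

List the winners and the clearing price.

Rook, Tessera; each pays $88

Ordering the bids: 100 (Rook), 96 (Tessera), 88 (Helix), 83 (Stratus), …
Top 2: Rook, Tessera.
First losing bid is Helix's $88, which sets the uniform price.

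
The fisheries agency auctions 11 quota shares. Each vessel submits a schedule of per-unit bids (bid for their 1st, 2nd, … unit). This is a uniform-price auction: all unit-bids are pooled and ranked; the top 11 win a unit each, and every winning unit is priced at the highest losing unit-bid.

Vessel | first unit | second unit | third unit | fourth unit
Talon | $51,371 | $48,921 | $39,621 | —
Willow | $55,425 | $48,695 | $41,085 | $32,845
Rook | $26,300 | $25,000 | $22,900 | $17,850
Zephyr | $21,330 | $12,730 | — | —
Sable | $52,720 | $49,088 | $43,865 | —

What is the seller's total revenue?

Total revenue: $275,000

All unit-bids, highest first — top 11: 55,425 (Willow-1), 52,720 (Sable-1), 51,371 (Talon-1), 49,088 (Sable-2), 48,921 (Talon-2), 48,695 (Willow-2), 43,865 (Sable-3), 41,085 (Willow-3), 39,621 (Talon-3), 32,845 (Willow-4), 26,300 (Rook-1)
First bid not allocated: $25,000.
Allocation: Rook 1, Sable 3, Talon 3, Willow 4. Every unit priced at $25,000.
Revenue = 11 × 25,000 = $275,000.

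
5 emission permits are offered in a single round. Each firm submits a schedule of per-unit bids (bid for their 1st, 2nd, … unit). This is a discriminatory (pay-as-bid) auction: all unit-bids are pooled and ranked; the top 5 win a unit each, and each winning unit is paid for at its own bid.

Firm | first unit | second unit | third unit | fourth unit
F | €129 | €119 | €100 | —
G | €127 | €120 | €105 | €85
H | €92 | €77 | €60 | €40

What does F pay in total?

F pays €248

Merging the schedules and taking the best 5: 129 (F-1), 127 (G-1), 120 (G-2), 119 (F-2), 105 (G-3)
Next rejected bid: €100 (not a price — pay-as-bid).
F's winning unit-bids: 129 + 119 = €248.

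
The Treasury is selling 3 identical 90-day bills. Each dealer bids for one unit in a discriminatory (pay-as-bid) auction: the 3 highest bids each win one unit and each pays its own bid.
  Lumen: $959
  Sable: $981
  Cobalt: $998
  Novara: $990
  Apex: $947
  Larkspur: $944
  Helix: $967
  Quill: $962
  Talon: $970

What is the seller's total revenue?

Total revenue: $2,969

Ordering the bids: 998 (Cobalt), 990 (Novara), 981 (Sable), 970 (Talon), 967 (Helix), …
Winners (3 units): Cobalt, Novara, Sable.
Total revenue = 998 + 990 + 981 = $2,969.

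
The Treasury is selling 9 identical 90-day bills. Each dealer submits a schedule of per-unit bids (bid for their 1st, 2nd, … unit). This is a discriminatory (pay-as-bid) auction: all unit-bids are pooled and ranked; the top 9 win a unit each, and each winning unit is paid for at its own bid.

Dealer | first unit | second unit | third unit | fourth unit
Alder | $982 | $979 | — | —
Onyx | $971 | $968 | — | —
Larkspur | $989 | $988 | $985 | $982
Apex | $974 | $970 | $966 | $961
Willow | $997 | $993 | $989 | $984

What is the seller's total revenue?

Merging the schedules and taking the best 9: 997 (Willow-1), 993 (Willow-2), 989 (Larkspur-1), 989 (Willow-3), 988 (Larkspur-2), 985 (Larkspur-3), 984 (Willow-4), 982 (Alder-1), 982 (Larkspur-4)
Next rejected bid: $979 (not a price — pay-as-bid).
Each winning unit pays its own bid.
Revenue = 997 + 993 + 989 + 989 + 988 + 985 + 984 + 982 + 982 = $8,889.

Total revenue: $8,889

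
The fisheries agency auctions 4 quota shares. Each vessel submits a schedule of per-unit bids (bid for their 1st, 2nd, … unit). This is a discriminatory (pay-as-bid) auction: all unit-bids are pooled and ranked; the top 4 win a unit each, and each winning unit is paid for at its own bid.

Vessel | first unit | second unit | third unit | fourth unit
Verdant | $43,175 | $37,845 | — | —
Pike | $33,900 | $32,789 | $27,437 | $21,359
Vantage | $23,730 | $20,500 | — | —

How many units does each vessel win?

Pike 2, Verdant 2

Merging the schedules and taking the best 4: 43,175 (Verdant-1), 37,845 (Verdant-2), 33,900 (Pike-1), 32,789 (Pike-2)
Next rejected bid: $27,437 (not a price — pay-as-bid).
Allocation: Pike 2, Verdant 2.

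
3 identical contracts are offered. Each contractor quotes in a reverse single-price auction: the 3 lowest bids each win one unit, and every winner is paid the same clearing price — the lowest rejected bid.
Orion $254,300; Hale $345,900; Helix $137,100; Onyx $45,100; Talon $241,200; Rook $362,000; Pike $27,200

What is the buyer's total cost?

Total cost: $723,600

Sorting: 27,200 (Pike), 45,100 (Onyx), 137,100 (Helix), 241,200 (Talon), 254,300 (Orion), …
Winners (3 units): Pike, Onyx, Helix.
Lowest unsuccessful bid: $241,200 → clearing price.
Total cost = 3 × $241,200 = $723,600.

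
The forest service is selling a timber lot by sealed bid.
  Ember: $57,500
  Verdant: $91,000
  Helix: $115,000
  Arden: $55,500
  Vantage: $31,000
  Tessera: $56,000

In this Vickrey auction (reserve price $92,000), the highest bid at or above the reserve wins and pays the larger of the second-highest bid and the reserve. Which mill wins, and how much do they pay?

Helix pays $92,000

Sorting bids: 115,000 (Helix) > 91,000 (Verdant) > 57,500 (Ember) > 56,000 (Tessera) > 55,500 (Arden) > 31,000 (Vantage)
Helix has the top bid at or above the reserve ($115,000).
Second-highest bid $91,000 is below the reserve $92,000, so the reserve binds → payment $92,000.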